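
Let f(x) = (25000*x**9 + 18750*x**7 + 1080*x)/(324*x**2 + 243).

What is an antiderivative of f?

An antiderivative is F(x) = 5*(625*x**8 + 108*log(4*x**2 + 3))/324.

Differentiate the proposed F(x) back; it has to land on f(x) exactly.
Check: d/dx[5*(625*x**8 + 108*log(4*x**2 + 3))/324] = (25000*x**9 + 18750*x**7 + 1080*x)/(324*x**2 + 243) = f(x).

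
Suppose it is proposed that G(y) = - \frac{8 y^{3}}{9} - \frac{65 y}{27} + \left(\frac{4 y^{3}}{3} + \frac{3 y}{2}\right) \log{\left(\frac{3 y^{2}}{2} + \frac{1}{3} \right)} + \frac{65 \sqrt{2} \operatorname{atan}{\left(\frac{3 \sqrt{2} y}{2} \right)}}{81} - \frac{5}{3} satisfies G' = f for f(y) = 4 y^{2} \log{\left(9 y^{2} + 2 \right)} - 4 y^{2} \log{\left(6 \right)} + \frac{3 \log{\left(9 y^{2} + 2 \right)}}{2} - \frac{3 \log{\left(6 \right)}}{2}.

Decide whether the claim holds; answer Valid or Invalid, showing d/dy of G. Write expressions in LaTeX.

Valid - the claim checks out under differentiation.

d/dy[G] = 4 y^{2} \log{\left(9 y^{2} + 2 \right)} - 4 y^{2} \log{\left(6 \right)} + \frac{3 \log{\left(9 y^{2} + 2 \right)}}{2} - \frac{3 \log{\left(6 \right)}}{2}
This equals f(y) exactly, so the claim holds.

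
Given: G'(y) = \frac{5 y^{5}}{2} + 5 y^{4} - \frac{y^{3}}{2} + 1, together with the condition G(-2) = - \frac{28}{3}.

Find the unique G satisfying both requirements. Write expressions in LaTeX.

Integrate term by term and add the pieces.
A general antiderivative is \frac{5 y^{6}}{12} + y^{5} - \frac{y^{4}}{8} + y + C.
The condition gives C = - \frac{28}{3} - (- \frac{28}{3}) = 0.
So G(y) = \frac{5 y^{6}}{12} + y^{5} - \frac{y^{4}}{8} + y.
Check: d/dy[\frac{5 y^{6}}{12} + y^{5} - \frac{y^{4}}{8} + y] = \frac{5 y^{5}}{2} + 5 y^{4} - \frac{y^{3}}{2} + 1 = G'(y).

G(y) = \frac{5 y^{6}}{12} + y^{5} - \frac{y^{4}}{8} + y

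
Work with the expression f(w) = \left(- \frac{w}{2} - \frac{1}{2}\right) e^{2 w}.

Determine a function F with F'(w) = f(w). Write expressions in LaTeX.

f has the shape u'v + uv' for u = - \frac{w}{4} - \frac{1}{8} and v = e^{2 w} — it is the derivative of the product u*v.
Check: d/dw[\frac{\left(- 2 w - 1\right) e^{2 w}}{8}] = - \frac{w e^{2 w}}{2} - \frac{e^{2 w}}{2}, which equals f(w).

An antiderivative is F(w) = \frac{\left(- 2 w - 1\right) e^{2 w}}{8}.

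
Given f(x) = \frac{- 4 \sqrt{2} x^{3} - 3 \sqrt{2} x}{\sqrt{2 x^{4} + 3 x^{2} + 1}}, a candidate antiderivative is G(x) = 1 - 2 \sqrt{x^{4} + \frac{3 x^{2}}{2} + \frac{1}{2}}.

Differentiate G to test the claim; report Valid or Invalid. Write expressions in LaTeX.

Valid: G'(x) = f(x).

d/dx[G] = \frac{- 4 \sqrt{2} x^{3} - 3 \sqrt{2} x}{\sqrt{2 x^{4} + 3 x^{2} + 1}}
This equals f(x) exactly, so the claim holds.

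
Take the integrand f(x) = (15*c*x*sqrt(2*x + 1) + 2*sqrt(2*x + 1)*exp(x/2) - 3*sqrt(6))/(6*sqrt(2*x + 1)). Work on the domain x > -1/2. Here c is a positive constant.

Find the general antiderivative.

F(x) = 5*c*x**2/4 - sqrt(3*x + 3/2) + 2*exp(x/2)/3 + C

Recover f(x) by differentiating a candidate F(x); any mismatch rules it out.
Check: d/dx[5*c*x**2/4 - sqrt(3*x + 3/2) + 2*exp(x/2)/3] = (15*c*x*sqrt(2*x + 1) + 2*sqrt(2*x + 1)*exp(x/2) - 3*sqrt(6))/(6*sqrt(2*x + 1)) = f(x).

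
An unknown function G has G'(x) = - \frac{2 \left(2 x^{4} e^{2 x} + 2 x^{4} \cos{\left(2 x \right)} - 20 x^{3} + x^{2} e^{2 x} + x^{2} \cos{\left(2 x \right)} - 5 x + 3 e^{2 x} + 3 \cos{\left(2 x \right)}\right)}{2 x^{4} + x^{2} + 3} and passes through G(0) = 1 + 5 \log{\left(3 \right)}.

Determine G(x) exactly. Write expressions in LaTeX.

G(x) = - e^{2 x} + 5 \log{\left(2 x^{4} + x^{2} + 3 \right)} - \sin{\left(2 x \right)} + 2

A first test for any G(x): its x-derivative must equal the given G'(x).
A general antiderivative is - e^{2 x} + 5 \log{\left(2 x^{4} + x^{2} + 3 \right)} - \sin{\left(2 x \right)} + C.
The condition gives C = 1 + 5 \log{\left(3 \right)} - (-1 + 5 \log{\left(3 \right)}) = 2.
So G(x) = - e^{2 x} + 5 \log{\left(2 x^{4} + x^{2} + 3 \right)} - \sin{\left(2 x \right)} + 2.
Check: d/dx[- e^{2 x} + 5 \log{\left(2 x^{4} + x^{2} + 3 \right)} - \sin{\left(2 x \right)} + 2] = \frac{- 4 x^{4} e^{2 x} - 4 x^{4} \cos{\left(2 x \right)} + 40 x^{3} - 2 x^{2} e^{2 x} - 2 x^{2} \cos{\left(2 x \right)} + 10 x - 6 e^{2 x} - 6 \cos{\left(2 x \right)}}{2 x^{4} + x^{2} + 3}, which equals G'(x).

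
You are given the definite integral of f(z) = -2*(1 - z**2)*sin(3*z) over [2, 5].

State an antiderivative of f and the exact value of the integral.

A candidate is checked by its d/dz: the result must match f(z).
F(z) = -2*z**2*cos(3*z)/3 + 4*z*sin(3*z)/9 + 22*cos(3*z)/27 is an antiderivative of f.
Check: d/dz[-2*z**2*cos(3*z)/3 + 4*z*sin(3*z)/9 + 22*cos(3*z)/27] = 2*z**2*sin(3*z) - 2*sin(3*z), which equals f(z).
F(5) = 20*sin(15)/9 - 428*cos(15)/27; F(2) = -50*cos(6)/27 + 8*sin(6)/9.
Integral = F(5) - F(2) = -8*sin(6)/9 + 20*sin(15)/9 + 50*cos(6)/27 - 428*cos(15)/27.

Antiderivative: F(z) = -2*z**2*cos(3*z)/3 + 4*z*sin(3*z)/9 + 22*cos(3*z)/27; value = -8*sin(6)/9 + 20*sin(15)/9 + 50*cos(6)/27 - 428*cos(15)/27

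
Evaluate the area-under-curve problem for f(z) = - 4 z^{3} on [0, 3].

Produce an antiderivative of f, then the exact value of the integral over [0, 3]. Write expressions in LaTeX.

Differentiate the proposed F(z) back; it has to land on f(z) exactly.
F(z) = - z^{4} is an antiderivative of f.
Check: d/dz[- z^{4}] = - 4 z^{3} = f(z).
F(3) = -81; F(0) = 0.
Integral = F(3) - F(0) = -81.

Antiderivative: F(z) = - z^{4}; value = -81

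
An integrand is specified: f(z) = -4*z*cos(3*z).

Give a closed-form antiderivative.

An antiderivative is F(z) = -4*z*sin(3*z)/3 - 4*cos(3*z)/9.

Check any antiderivative F(z) by computing F'(z) and comparing it with f(z).
Check: d/dz[-4*z*sin(3*z)/3 - 4*cos(3*z)/9] = -4*z*cos(3*z) = f(z).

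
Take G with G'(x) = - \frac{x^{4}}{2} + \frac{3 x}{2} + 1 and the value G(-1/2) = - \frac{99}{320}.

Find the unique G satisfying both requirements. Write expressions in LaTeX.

G(x) = - \frac{x^{5}}{10} + \frac{3 x^{2}}{4} + x

The integrand splits into summands that can be handled one at a time.
A general antiderivative is - \frac{x^{5}}{10} + \frac{3 x^{2}}{4} + x + C.
The condition gives C = - \frac{99}{320} - (- \frac{99}{320}) = 0.
So G(x) = - \frac{x^{5}}{10} + \frac{3 x^{2}}{4} + x.
Check: d/dx[- \frac{x^{5}}{10} + \frac{3 x^{2}}{4} + x] = - \frac{x^{4}}{2} + \frac{3 x}{2} + 1 = G'(x).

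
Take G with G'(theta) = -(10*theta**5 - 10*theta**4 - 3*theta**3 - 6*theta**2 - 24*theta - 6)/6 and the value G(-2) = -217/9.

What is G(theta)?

G(theta) = -(20*theta**6 - 24*theta**5 - 9*theta**4 - 24*theta**3 - 144*theta**2 - 72*theta + 72)/72

Check a candidate G(theta) by differentiating: d/dtheta[G] must match the given G'(theta).
A general antiderivative is -5*theta**6/18 + theta**5/3 + theta**4/8 + theta**3/3 + 2*theta**2 + theta + C.
The condition gives C = -217/9 - (-208/9) = -1.
So G(theta) = -(20*theta**6 - 24*theta**5 - 9*theta**4 - 24*theta**3 - 144*theta**2 - 72*theta + 72)/72.
Check: d/dtheta[-(20*theta**6 - 24*theta**5 - 9*theta**4 - 24*theta**3 - 144*theta**2 - 72*theta + 72)/72] = -5*theta**5/3 + 5*theta**4/3 + theta**3/2 + theta**2 + 4*theta + 1, which equals G'(theta).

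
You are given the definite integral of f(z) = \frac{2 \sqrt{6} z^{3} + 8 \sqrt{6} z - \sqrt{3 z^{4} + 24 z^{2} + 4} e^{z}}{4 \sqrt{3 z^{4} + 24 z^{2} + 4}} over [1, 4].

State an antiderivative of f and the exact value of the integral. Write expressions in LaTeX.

Antiderivative: F(z) = - \frac{- \sqrt{6} \sqrt{3 z^{4} + 24 z^{2} + 4} + 3 e^{z}}{12}; value = - \frac{e^{4}}{4} - \frac{\sqrt{186}}{12} + \frac{e}{4} + \frac{17 \sqrt{6}}{6}

Differentiate the proposed F(z) back; it has to land on f(z) exactly.
F(z) = - \frac{- \sqrt{6} \sqrt{3 z^{4} + 24 z^{2} + 4} + 3 e^{z}}{12} is an antiderivative of f.
Check: d/dz[- \frac{- \sqrt{6} \sqrt{3 z^{4} + 24 z^{2} + 4} + 3 e^{z}}{12}] = \frac{2 \sqrt{6} z^{3} + 8 \sqrt{6} z - \sqrt{3 z^{4} + 24 z^{2} + 4} e^{z}}{4 \sqrt{3 z^{4} + 24 z^{2} + 4}} = f(z).
F(4) = - \frac{e^{4}}{4} + \frac{17 \sqrt{6}}{6}; F(1) = - \frac{e}{4} + \frac{\sqrt{186}}{12}.
Integral = F(4) - F(1) = - \frac{e^{4}}{4} - \frac{\sqrt{186}}{12} + \frac{e}{4} + \frac{17 \sqrt{6}}{6}.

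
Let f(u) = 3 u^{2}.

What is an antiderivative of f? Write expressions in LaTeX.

An antiderivative is F(u) = u^{3}.

A first test for any F(u): its u-derivative must equal f(u) identically.
Check: d/du[u^{3}] = 3 u^{2} = f(u).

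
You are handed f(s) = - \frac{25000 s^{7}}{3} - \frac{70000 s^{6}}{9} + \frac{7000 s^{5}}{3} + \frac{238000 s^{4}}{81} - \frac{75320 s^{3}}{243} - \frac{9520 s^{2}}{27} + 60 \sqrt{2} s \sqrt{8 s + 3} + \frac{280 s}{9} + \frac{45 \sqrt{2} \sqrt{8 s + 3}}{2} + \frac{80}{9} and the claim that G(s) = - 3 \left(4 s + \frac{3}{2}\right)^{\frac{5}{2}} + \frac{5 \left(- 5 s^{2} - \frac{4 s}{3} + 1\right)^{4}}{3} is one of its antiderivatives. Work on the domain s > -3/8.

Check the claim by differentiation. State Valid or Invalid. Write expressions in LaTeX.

d/ds[G] = \frac{\sqrt{2} \left(2025000 \sqrt{2} s^{7} + 1890000 \sqrt{2} s^{6} - 567000 \sqrt{2} s^{5} - 714000 \sqrt{2} s^{4} + 75320 \sqrt{2} s^{3} + 85680 \sqrt{2} s^{2} - 29160 s \sqrt{8 s + 3} - 7560 \sqrt{2} s - 10935 \sqrt{8 s + 3} - 2160 \sqrt{2}\right)}{486}
d/ds[G] - f(s) = \frac{\sqrt{2} \left(4050000 \sqrt{2} s^{7} + 3780000 \sqrt{2} s^{6} - 1134000 \sqrt{2} s^{5} - 1428000 \sqrt{2} s^{4} + 150640 \sqrt{2} s^{3} + 171360 \sqrt{2} s^{2} - 58320 s \sqrt{8 s + 3} - 15120 \sqrt{2} s - 21870 \sqrt{8 s + 3} - 4320 \sqrt{2}\right)}{486} != 0.

Invalid: d/ds[G] - f = \frac{\sqrt{2} \left(4050000 \sqrt{2} s^{7} + 3780000 \sqrt{2} s^{6} - 1134000 \sqrt{2} s^{5} - 1428000 \sqrt{2} s^{4} + 150640 \sqrt{2} s^{3} + 171360 \sqrt{2} s^{2} - 58320 s \sqrt{8 s + 3} - 15120 \sqrt{2} s - 21870 \sqrt{8 s + 3} - 4320 \sqrt{2}\right)}{486}, which is not 0.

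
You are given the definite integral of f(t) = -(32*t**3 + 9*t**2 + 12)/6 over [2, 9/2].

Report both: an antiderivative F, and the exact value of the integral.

Recover f(t) by differentiating a candidate F(t); any mismatch rules it out.
F(t) = -(8*t**4 + 3*t**3 + 12*t + 8)/6 is an antiderivative of f.
Check: d/dt[-(8*t**4 + 3*t**3 + 12*t + 8)/6] = -16*t**3/3 - 3*t**2/2 - 2, which equals f(t).
F(9/2) = -28927/48; F(2) = -92/3.
Integral = F(9/2) - F(2) = -27455/48.

Antiderivative: F(t) = -(8*t**4 + 3*t**3 + 12*t + 8)/6; value = -27455/48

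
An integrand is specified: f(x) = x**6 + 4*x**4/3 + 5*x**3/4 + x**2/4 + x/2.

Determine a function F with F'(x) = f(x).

The integrand splits into summands that can be handled one at a time.
Check: d/dx[x**7/7 + 4*x**5/15 + 5*x**4/16 + x**3/12 + x**2/4] = x**6 + 4*x**4/3 + 5*x**3/4 + x**2/4 + x/2 = f(x).

An antiderivative is F(x) = x**7/7 + 4*x**5/15 + 5*x**4/16 + x**3/12 + x**2/4.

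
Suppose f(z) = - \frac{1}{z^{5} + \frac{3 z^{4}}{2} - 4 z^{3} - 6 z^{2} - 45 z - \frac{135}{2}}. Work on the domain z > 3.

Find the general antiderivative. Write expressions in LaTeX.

The denominator factors as \left(z - 3\right) \left(z + 3\right) \left(2 z + 3\right) \left(z^{2} + 5\right); partial fractions split f into directly integrable pieces: - \frac{2 z - 3}{203 \left(z^{2} + 5\right)} + \frac{32}{783 \left(2 z + 3\right)} - \frac{1}{126 \left(z + 3\right)} - \frac{1}{378 \left(z - 3\right)}.
Check: d/dz[- \frac{\log{\left(z - 3 \right)}}{378} + \frac{16 \log{\left(z + \frac{3}{2} \right)}}{783} - \frac{\log{\left(z + 3 \right)}}{126} - \frac{\log{\left(z^{2} + 5 \right)}}{203} + \frac{3 \sqrt{5} \operatorname{atan}{\left(\frac{\sqrt{5} z}{5} \right)}}{1015}] = - \frac{2}{2 z^{5} + 3 z^{4} - 8 z^{3} - 12 z^{2} - 90 z - 135}, which equals f(z).

F(z) = - \frac{\log{\left(z - 3 \right)}}{378} + \frac{16 \log{\left(z + \frac{3}{2} \right)}}{783} - \frac{\log{\left(z + 3 \right)}}{126} - \frac{\log{\left(z^{2} + 5 \right)}}{203} + \frac{3 \sqrt{5} \operatorname{atan}{\left(\frac{\sqrt{5} z}{5} \right)}}{1015} + C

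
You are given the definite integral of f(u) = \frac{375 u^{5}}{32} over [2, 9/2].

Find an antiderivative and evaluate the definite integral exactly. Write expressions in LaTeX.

Antiderivative: F(u) = \frac{125 u^{6}}{64}; value = \frac{65918125}{4096}

Recover f(u) by differentiating a candidate F(u); any mismatch rules it out.
F(u) = \frac{125 u^{6}}{64} is an antiderivative of f.
Check: d/du[\frac{125 u^{6}}{64}] = \frac{375 u^{5}}{32} = f(u).
F(9/2) = \frac{66430125}{4096}; F(2) = 125.
Integral = F(9/2) - F(2) = \frac{65918125}{4096}.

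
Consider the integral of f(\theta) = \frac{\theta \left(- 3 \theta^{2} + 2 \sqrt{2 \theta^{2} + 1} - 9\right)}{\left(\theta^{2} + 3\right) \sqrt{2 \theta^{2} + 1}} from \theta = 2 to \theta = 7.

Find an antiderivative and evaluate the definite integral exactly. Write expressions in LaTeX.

Antiderivative: F(\theta) = - \frac{3 \sqrt{2 \theta^{2} + 1}}{2} + \log{\left(2 \theta^{2} + 6 \right)}; value = - \frac{9 \sqrt{11}}{2} - \log{\left(14 \right)} + \frac{9}{2} + \log{\left(104 \right)}

Check any antiderivative F(\theta) by computing F'(\theta) and comparing it with f(\theta).
F(\theta) = - \frac{3 \sqrt{2 \theta^{2} + 1}}{2} + \log{\left(2 \theta^{2} + 6 \right)} is an antiderivative of f.
Check: d/d\theta[- \frac{3 \sqrt{2 \theta^{2} + 1}}{2} + \log{\left(2 \theta^{2} + 6 \right)}] = \frac{- 3 \theta^{3} + 2 \theta \sqrt{2 \theta^{2} + 1} - 9 \theta}{\theta^{2} \sqrt{2 \theta^{2} + 1} + 3 \sqrt{2 \theta^{2} + 1}}, which equals f(\theta).
F(7) = - \frac{9 \sqrt{11}}{2} + \log{\left(104 \right)}; F(2) = - \frac{9}{2} + \log{\left(14 \right)}.
Integral = F(7) - F(2) = - \frac{9 \sqrt{11}}{2} - \log{\left(14 \right)} + \frac{9}{2} + \log{\left(104 \right)}.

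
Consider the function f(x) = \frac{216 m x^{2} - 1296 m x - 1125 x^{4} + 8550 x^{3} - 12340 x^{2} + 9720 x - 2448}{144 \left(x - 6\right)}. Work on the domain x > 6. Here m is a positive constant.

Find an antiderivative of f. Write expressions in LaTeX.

Recover f(x) by differentiating a candidate F(x); any mismatch rules it out.
Check: d/dx[\frac{432 m x^{2} - 5 \left(- 15 x^{2} + 16 x - 12\right)^{2} + 1728 \log{\left(\frac{x}{2} - 3 \right)}}{576}] = \frac{216 m x^{2} - 1296 m x - 1125 x^{4} + 8550 x^{3} - 12340 x^{2} + 9720 x - 2448}{144 x - 864}, which equals f(x).

An antiderivative is F(x) = \frac{432 m x^{2} - 5 \left(- 15 x^{2} + 16 x - 12\right)^{2} + 1728 \log{\left(\frac{x}{2} - 3 \right)}}{576}.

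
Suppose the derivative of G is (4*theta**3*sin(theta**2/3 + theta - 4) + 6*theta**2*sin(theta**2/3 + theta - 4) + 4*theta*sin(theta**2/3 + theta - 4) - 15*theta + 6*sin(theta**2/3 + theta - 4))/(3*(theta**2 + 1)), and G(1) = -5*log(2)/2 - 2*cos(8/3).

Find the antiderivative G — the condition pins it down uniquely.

Whatever form G(theta) takes, its d/dtheta must return the stated G'(theta).
A general antiderivative is -5*log(theta**2 + 1)/2 - 2*cos(theta**2/3 + theta - 4) + C.
The condition gives C = -5*log(2)/2 - 2*cos(8/3) - (-5*log(2)/2 - 2*cos(8/3)) = 0.
So G(theta) = -(5*log(theta**2 + 1) + 4*cos(theta**2/3 + theta - 4))/2.
Check: d/dtheta[-(5*log(theta**2 + 1) + 4*cos(theta**2/3 + theta - 4))/2] = (4*theta**3*sin(theta**2/3 + theta - 4) + 6*theta**2*sin(theta**2/3 + theta - 4) + 4*theta*sin(theta**2/3 + theta - 4) - 15*theta + 6*sin(theta**2/3 + theta - 4))/(3*theta**2 + 3), which equals G'(theta).

G(theta) = -(5*log(theta**2 + 1) + 4*cos(theta**2/3 + theta - 4))/2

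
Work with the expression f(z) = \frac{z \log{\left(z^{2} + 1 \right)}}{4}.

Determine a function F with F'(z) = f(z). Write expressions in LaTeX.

An antiderivative is F(z) = \frac{z^{2} \log{\left(z^{2} + 1 \right)} - z^{2} + \log{\left(z^{2} + 1 \right)}}{8}.

Differentiate the proposed F(z) back; it has to land on f(z) exactly.
Check: d/dz[\frac{z^{2} \log{\left(z^{2} + 1 \right)} - z^{2} + \log{\left(z^{2} + 1 \right)}}{8}] = \frac{z \log{\left(z^{2} + 1 \right)}}{4} = f(z).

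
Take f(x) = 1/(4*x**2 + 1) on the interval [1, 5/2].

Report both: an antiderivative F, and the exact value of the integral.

For F(x) to be correct the identity F'(x) - f(x) = 0 must hold.
F(x) = atan(2*x)/2 is an antiderivative of f.
Check: d/dx[atan(2*x)/2] = 1/(4*x**2 + 1) = f(x).
F(5/2) = atan(5)/2; F(1) = atan(2)/2.
Integral = F(5/2) - F(1) = -atan(2)/2 + atan(5)/2.

Antiderivative: F(x) = atan(2*x)/2; value = -atan(2)/2 + atan(5)/2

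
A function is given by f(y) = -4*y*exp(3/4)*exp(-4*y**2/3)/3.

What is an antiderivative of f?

An antiderivative is F(y) = exp(3/4)*exp(-4*y**2/3)/2.

f matches the chain-rule pattern g'(h)*h' with inner function h(y) = 3/4 - 4*y**2/3; substituting u = h(y) collapses the integral.
Check: d/dy[exp(3/4)*exp(-4*y**2/3)/2] = -4*y*exp(3/4)*exp(-4*y**2/3)/3 = f(y).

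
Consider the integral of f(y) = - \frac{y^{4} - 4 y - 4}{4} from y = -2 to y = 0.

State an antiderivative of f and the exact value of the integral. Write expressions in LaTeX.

Check any antiderivative F(y) by computing F'(y) and comparing it with f(y).
F(y) = \frac{y \left(- y^{4} + 10 y + 20\right)}{20} is an antiderivative of f.
Check: d/dy[\frac{y \left(- y^{4} + 10 y + 20\right)}{20}] = - \frac{y^{4}}{4} + y + 1, which equals f(y).
F(0) = 0; F(-2) = \frac{8}{5}.
Integral = F(0) - F(-2) = - \frac{8}{5}.

Antiderivative: F(y) = \frac{y \left(- y^{4} + 10 y + 20\right)}{20}; value = - \frac{8}{5}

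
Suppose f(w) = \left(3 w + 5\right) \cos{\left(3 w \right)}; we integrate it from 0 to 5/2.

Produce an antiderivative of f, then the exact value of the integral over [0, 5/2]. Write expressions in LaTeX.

Antiderivative: F(w) = w \sin{\left(3 w \right)} + \frac{5 \sin{\left(3 w \right)}}{3} + \frac{\cos{\left(3 w \right)}}{3}; value = - \frac{1}{3} + \frac{\cos{\left(\frac{15}{2} \right)}}{3} + \frac{25 \sin{\left(\frac{15}{2} \right)}}{6}

Check any antiderivative F(w) by computing F'(w) and comparing it with f(w).
F(w) = w \sin{\left(3 w \right)} + \frac{5 \sin{\left(3 w \right)}}{3} + \frac{\cos{\left(3 w \right)}}{3} is an antiderivative of f.
Check: d/dw[w \sin{\left(3 w \right)} + \frac{5 \sin{\left(3 w \right)}}{3} + \frac{\cos{\left(3 w \right)}}{3}] = 3 w \cos{\left(3 w \right)} + 5 \cos{\left(3 w \right)}, which equals f(w).
F(5/2) = \frac{\cos{\left(\frac{15}{2} \right)}}{3} + \frac{25 \sin{\left(\frac{15}{2} \right)}}{6}; F(0) = \frac{1}{3}.
Integral = F(5/2) - F(0) = - \frac{1}{3} + \frac{\cos{\left(\frac{15}{2} \right)}}{3} + \frac{25 \sin{\left(\frac{15}{2} \right)}}{6}.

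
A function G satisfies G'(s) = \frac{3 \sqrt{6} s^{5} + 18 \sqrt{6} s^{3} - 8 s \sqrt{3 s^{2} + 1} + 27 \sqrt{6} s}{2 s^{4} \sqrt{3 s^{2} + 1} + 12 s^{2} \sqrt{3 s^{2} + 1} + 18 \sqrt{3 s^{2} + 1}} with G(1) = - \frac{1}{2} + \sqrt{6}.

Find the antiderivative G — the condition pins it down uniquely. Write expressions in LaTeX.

Since d/ds undoes antidifferentiation here, G(s) must give back the stated G'(s).
A general antiderivative is \frac{3 \sqrt{2 s^{2} + \frac{2}{3}}}{2} + \frac{1}{\frac{s^{2}}{2} + \frac{3}{2}} + C.
The condition gives C = - \frac{1}{2} + \sqrt{6} - (\frac{1}{2} + \sqrt{6}) = -1.
So G(s) = \frac{3 \sqrt{2} s^{2} \sqrt{3 s^{2} + 1} - 2 \sqrt{3} s^{2} + 9 \sqrt{2} \sqrt{3 s^{2} + 1} - 2 \sqrt{3}}{2 \sqrt{3} s^{2} + 6 \sqrt{3}}.
Check: d/ds[\frac{3 \sqrt{2} s^{2} \sqrt{3 s^{2} + 1} - 2 \sqrt{3} s^{2} + 9 \sqrt{2} \sqrt{3 s^{2} + 1} - 2 \sqrt{3}}{2 \sqrt{3} s^{2} + 6 \sqrt{3}}] = \frac{3 \sqrt{6} s^{5} + 18 \sqrt{6} s^{3} - 8 s \sqrt{3 s^{2} + 1} + 27 \sqrt{6} s}{2 s^{4} \sqrt{3 s^{2} + 1} + 12 s^{2} \sqrt{3 s^{2} + 1} + 18 \sqrt{3 s^{2} + 1}} = G'(s).

G(s) = \frac{3 \sqrt{2} s^{2} \sqrt{3 s^{2} + 1} - 2 \sqrt{3} s^{2} + 9 \sqrt{2} \sqrt{3 s^{2} + 1} - 2 \sqrt{3}}{2 \sqrt{3} s^{2} + 6 \sqrt{3}}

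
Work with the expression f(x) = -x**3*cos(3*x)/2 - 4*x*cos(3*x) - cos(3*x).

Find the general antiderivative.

F(x) = (-9*x**3*sin(3*x) - 9*x**2*cos(3*x) - 66*x*sin(3*x) - 18*sin(3*x) - 22*cos(3*x))/54 + C

Integrate term by term and add the pieces.
Check: d/dx[(-9*x**3*sin(3*x) - 9*x**2*cos(3*x) - 66*x*sin(3*x) - 18*sin(3*x) - 22*cos(3*x))/54] = -x**3*cos(3*x)/2 - 4*x*cos(3*x) - cos(3*x) = f(x).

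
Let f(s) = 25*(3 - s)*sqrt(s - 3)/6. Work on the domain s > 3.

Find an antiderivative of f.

An antiderivative is F(s) = -5*(s - 3)**(5/2)/3.

Whatever form F(s) takes, F'(s) = f(s) is non-negotiable.
Check: d/ds[-5*(s - 3)**(5/2)/3] = -25*s*sqrt(s - 3)/6 + 25*sqrt(s - 3)/2, which equals f(s).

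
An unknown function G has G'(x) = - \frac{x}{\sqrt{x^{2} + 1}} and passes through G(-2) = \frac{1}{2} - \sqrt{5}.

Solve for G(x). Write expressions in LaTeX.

G(x) = \frac{1}{2} - \sqrt{x^{2} + 1}

The substitution u = x^{2} + 1 works: G'(x) is exactly (dG/du)*(du/dx) for that inner function.
A general antiderivative is - \sqrt{x^{2} + 1} + C.
The condition gives C = \frac{1}{2} - \sqrt{5} - (- \sqrt{5}) = \frac{1}{2}.
So G(x) = \frac{1}{2} - \sqrt{x^{2} + 1}.
Check: d/dx[\frac{1}{2} - \sqrt{x^{2} + 1}] = - \frac{x}{\sqrt{x^{2} + 1}} = G'(x).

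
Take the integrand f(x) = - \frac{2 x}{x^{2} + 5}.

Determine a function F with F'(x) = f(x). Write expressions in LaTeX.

f matches the chain-rule pattern g'(h)*h' with inner function h(x) = \frac{x^{2}}{2} + \frac{5}{2}; substituting u = h(x) collapses the integral.
Check: d/dx[- \log{\left(\frac{x^{2}}{2} + \frac{5}{2} \right)}] = - \frac{2 x}{x^{2} + 5} = f(x).

An antiderivative is F(x) = - \log{\left(\frac{x^{2}}{2} + \frac{5}{2} \right)}.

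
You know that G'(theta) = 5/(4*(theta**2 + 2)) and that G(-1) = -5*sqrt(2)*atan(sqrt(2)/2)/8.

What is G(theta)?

A candidate passes only if d/dtheta[G] lands on the given G'(theta) exactly.
A general antiderivative is 5*sqrt(2)*atan(sqrt(2)*theta/2)/8 + C.
The condition gives C = -5*sqrt(2)*atan(sqrt(2)/2)/8 - (-5*sqrt(2)*atan(sqrt(2)/2)/8) = 0.
So G(theta) = 5*sqrt(2)*atan(sqrt(2)*theta/2)/8.
Check: d/dtheta[5*sqrt(2)*atan(sqrt(2)*theta/2)/8] = 5/(4*theta**2 + 8), which equals G'(theta).

G(theta) = 5*sqrt(2)*atan(sqrt(2)*theta/2)/8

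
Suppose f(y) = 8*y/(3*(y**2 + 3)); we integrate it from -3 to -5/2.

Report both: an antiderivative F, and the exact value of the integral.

The substitution u = 2*y**2 + 6 works: f is exactly (dF/du)*(du/dy) for that inner function.
F(y) = 4*log(2*y**2 + 6)/3 is an antiderivative of f.
Check: d/dy[4*log(2*y**2 + 6)/3] = 8*y/(3*y**2 + 9), which equals f(y).
F(-5/2) = 4*log(37/2)/3; F(-3) = 4*log(24)/3.
Integral = F(-5/2) - F(-3) = -4*log(24)/3 + 4*log(37/2)/3.

Antiderivative: F(y) = 4*log(2*y**2 + 6)/3; value = -4*log(24)/3 + 4*log(37/2)/3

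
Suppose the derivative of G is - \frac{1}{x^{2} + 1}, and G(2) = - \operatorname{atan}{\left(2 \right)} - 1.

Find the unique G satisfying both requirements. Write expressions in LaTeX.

G(x) = - \operatorname{atan}{\left(x \right)} - 1

A first test for any G(x): its x-derivative must equal the given G'(x).
A general antiderivative is - \operatorname{atan}{\left(x \right)} + C.
The condition gives C = - \operatorname{atan}{\left(2 \right)} - 1 - (- \operatorname{atan}{\left(2 \right)}) = -1.
So G(x) = - \operatorname{atan}{\left(x \right)} - 1.
Check: d/dx[- \operatorname{atan}{\left(x \right)} - 1] = - \frac{1}{x^{2} + 1} = G'(x).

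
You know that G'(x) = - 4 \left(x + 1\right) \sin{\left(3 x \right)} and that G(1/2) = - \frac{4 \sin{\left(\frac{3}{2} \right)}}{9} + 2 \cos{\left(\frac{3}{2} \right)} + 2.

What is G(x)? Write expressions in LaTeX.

G(x) = \frac{4 x \cos{\left(3 x \right)}}{3} - \frac{4 \sin{\left(3 x \right)}}{9} + \frac{4 \cos{\left(3 x \right)}}{3} + 2

Differentiate the proposed G(x) back; it has to land on the given G'(x).
A general antiderivative is \frac{4 x \cos{\left(3 x \right)}}{3} - \frac{4 \sin{\left(3 x \right)}}{9} + \frac{4 \cos{\left(3 x \right)}}{3} + C.
The condition gives C = - \frac{4 \sin{\left(\frac{3}{2} \right)}}{9} + 2 \cos{\left(\frac{3}{2} \right)} + 2 - (- \frac{4 \sin{\left(\frac{3}{2} \right)}}{9} + 2 \cos{\left(\frac{3}{2} \right)}) = 2.
So G(x) = \frac{4 x \cos{\left(3 x \right)}}{3} - \frac{4 \sin{\left(3 x \right)}}{9} + \frac{4 \cos{\left(3 x \right)}}{3} + 2.
Check: d/dx[\frac{4 x \cos{\left(3 x \right)}}{3} - \frac{4 \sin{\left(3 x \right)}}{9} + \frac{4 \cos{\left(3 x \right)}}{3} + 2] = - 4 x \sin{\left(3 x \right)} - 4 \sin{\left(3 x \right)}, which equals G'(x).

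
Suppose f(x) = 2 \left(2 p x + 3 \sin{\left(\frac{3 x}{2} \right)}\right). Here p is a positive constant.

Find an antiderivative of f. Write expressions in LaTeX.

An antiderivative F(x) passes only if d/dx[F] lands on f(x) exactly.
Check: d/dx[2 \left(p x^{2} - 2 \cos{\left(\frac{3 x}{2} \right)}\right)] = 4 p x + 6 \sin{\left(\frac{3 x}{2} \right)}, which equals f(x).

An antiderivative is F(x) = 2 \left(p x^{2} - 2 \cos{\left(\frac{3 x}{2} \right)}\right).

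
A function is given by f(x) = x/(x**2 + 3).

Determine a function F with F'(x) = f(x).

An antiderivative is F(x) = log(x**2 + 3)/2.

f matches the chain-rule pattern g'(h)*h' with inner function h(x) = x**2 + 3; substituting u = h(x) collapses the integral.
Check: d/dx[log(x**2 + 3)/2] = x/(x**2 + 3) = f(x).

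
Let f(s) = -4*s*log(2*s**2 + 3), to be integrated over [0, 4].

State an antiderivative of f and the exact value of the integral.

Antiderivative: F(s) = -2*s**2*log(2*s**2 + 3) + 2*s**2 - 3*log(2*s**2 + 3); value = -35*log(35) + 3*log(3) + 32

Any candidate F(s) must reproduce f(s) exactly when differentiated.
F(s) = -2*s**2*log(2*s**2 + 3) + 2*s**2 - 3*log(2*s**2 + 3) is an antiderivative of f.
Check: d/ds[-2*s**2*log(2*s**2 + 3) + 2*s**2 - 3*log(2*s**2 + 3)] = -4*s*log(2*s**2 + 3) = f(s).
F(4) = 32 - 35*log(35); F(0) = -3*log(3).
Integral = F(4) - F(0) = -35*log(35) + 3*log(3) + 32.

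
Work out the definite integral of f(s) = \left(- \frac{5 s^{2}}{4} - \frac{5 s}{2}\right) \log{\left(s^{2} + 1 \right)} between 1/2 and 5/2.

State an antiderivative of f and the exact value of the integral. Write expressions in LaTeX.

For F(s) to be correct the identity F'(s) - f(s) = 0 must hold.
F(s) = \frac{5 s^{3}}{18} + \frac{5 s^{2}}{4} - \frac{5 s}{6} + \left(- \frac{5 s^{3}}{12} - \frac{5 s^{2}}{4}\right) \log{\left(s^{2} + 1 \right)} - \frac{5 \log{\left(s^{2} + 1 \right)}}{4} + \frac{5 \operatorname{atan}{\left(s \right)}}{6} is an antiderivative of f.
Check: d/ds[\frac{5 s^{3}}{18} + \frac{5 s^{2}}{4} - \frac{5 s}{6} + \left(- \frac{5 s^{3}}{12} - \frac{5 s^{2}}{4}\right) \log{\left(s^{2} + 1 \right)} - \frac{5 \log{\left(s^{2} + 1 \right)}}{4} + \frac{5 \operatorname{atan}{\left(s \right)}}{6}] = - \frac{5 s^{2} \log{\left(s^{2} + 1 \right)}}{4} - \frac{5 s \log{\left(s^{2} + 1 \right)}}{2}, which equals f(s).
F(5/2) = - \frac{1495 \log{\left(\frac{29}{4} \right)}}{96} + \frac{5 \operatorname{atan}{\left(\frac{5}{2} \right)}}{6} + \frac{725}{72}; F(1/2) = - \frac{155 \log{\left(\frac{5}{4} \right)}}{96} - \frac{5}{72} + \frac{5 \operatorname{atan}{\left(\frac{1}{2} \right)}}{6}.
Integral = F(5/2) - F(1/2) = - \frac{1495 \log{\left(\frac{29}{4} \right)}}{96} - \frac{5 \operatorname{atan}{\left(\frac{1}{2} \right)}}{6} + \frac{155 \log{\left(\frac{5}{4} \right)}}{96} + \frac{5 \operatorname{atan}{\left(\frac{5}{2} \right)}}{6} + \frac{365}{36}.

Antiderivative: F(s) = \frac{5 s^{3}}{18} + \frac{5 s^{2}}{4} - \frac{5 s}{6} + \left(- \frac{5 s^{3}}{12} - \frac{5 s^{2}}{4}\right) \log{\left(s^{2} + 1 \right)} - \frac{5 \log{\left(s^{2} + 1 \right)}}{4} + \frac{5 \operatorname{atan}{\left(s \right)}}{6}; value = - \frac{1495 \log{\left(\frac{29}{4} \right)}}{96} - \frac{5 \operatorname{atan}{\left(\frac{1}{2} \right)}}{6} + \frac{155 \log{\left(\frac{5}{4} \right)}}{96} + \frac{5 \operatorname{atan}{\left(\frac{5}{2} \right)}}{6} + \frac{365}{36}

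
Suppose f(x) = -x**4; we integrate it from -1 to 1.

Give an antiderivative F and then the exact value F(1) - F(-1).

Antiderivative: F(x) = -x**5/5; value = -2/5

Differentiate the proposed F(x) back; it has to land on f(x) exactly.
F(x) = -x**5/5 is an antiderivative of f.
Check: d/dx[-x**5/5] = -x**4 = f(x).
F(1) = -1/5; F(-1) = 1/5.
Integral = F(1) - F(-1) = -2/5.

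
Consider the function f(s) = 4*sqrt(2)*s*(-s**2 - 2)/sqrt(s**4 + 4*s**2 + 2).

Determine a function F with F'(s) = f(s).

An antiderivative is F(s) = -2*sqrt(2)*sqrt(s**4 + 4*s**2 + 2).

The substitution u = s**4/2 + 2*s**2 + 1 works: f is exactly (dF/du)*(du/ds) for that inner function.
Check: d/ds[-2*sqrt(2)*sqrt(s**4 + 4*s**2 + 2)] = (-4*sqrt(2)*s**3 - 8*sqrt(2)*s)/sqrt(s**4 + 4*s**2 + 2), which equals f(s).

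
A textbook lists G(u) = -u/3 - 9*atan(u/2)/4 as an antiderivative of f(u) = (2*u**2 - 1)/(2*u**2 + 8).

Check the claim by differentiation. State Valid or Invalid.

d/du[G] = (-2*u**2 - 35)/(6*u**2 + 24)
d/du[G] - f(u) = -4/3 != 0.

Invalid: d/du[G] - f = -4/3, which is not 0.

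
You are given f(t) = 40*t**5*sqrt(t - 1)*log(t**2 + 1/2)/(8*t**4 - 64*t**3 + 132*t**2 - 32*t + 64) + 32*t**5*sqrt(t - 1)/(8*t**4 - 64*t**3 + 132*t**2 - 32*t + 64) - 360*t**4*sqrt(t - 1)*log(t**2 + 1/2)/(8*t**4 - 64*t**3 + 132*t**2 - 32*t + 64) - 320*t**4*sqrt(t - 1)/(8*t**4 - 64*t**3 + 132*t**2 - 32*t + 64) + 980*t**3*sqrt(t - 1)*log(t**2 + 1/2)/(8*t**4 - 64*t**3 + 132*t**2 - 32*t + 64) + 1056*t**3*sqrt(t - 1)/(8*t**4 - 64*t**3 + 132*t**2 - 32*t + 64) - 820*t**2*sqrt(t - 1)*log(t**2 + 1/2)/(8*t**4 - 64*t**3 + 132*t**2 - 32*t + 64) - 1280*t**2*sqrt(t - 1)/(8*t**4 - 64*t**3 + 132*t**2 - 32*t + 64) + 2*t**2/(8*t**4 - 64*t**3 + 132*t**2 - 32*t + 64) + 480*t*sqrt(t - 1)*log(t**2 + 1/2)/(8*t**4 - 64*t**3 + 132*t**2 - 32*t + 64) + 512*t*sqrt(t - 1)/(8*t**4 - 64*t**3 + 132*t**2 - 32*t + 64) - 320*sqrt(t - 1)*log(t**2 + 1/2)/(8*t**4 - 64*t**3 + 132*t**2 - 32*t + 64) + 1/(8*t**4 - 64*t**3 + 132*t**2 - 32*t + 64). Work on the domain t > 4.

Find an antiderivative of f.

The integrand splits into summands that can be handled one at a time.
Check: d/dt[(8*t**3*sqrt(t - 1)*log(t**2 + 1/2) - 48*t**2*sqrt(t - 1)*log(t**2 + 1/2) + 72*t*sqrt(t - 1)*log(t**2 + 1/2) - 32*sqrt(t - 1)*log(t**2 + 1/2) - 1)/(4*(t - 4))] = (40*t**6*log(t**2 + 1/2) + 32*t**6 - 400*t**5*log(t**2 + 1/2) - 352*t**5 + 1340*t**4*log(t**2 + 1/2) + 1376*t**4 - 1800*t**3*log(t**2 + 1/2) - 2336*t**3 + 2*t**2*sqrt(t - 1) + 1300*t**2*log(t**2 + 1/2) + 1792*t**2 - 800*t*log(t**2 + 1/2) - 512*t + sqrt(t - 1) + 320*log(t**2 + 1/2))/(8*t**4*sqrt(t - 1) - 64*t**3*sqrt(t - 1) + 132*t**2*sqrt(t - 1) - 32*t*sqrt(t - 1) + 64*sqrt(t - 1)), which equals f(t).

An antiderivative is F(t) = (8*t**3*sqrt(t - 1)*log(t**2 + 1/2) - 48*t**2*sqrt(t - 1)*log(t**2 + 1/2) + 72*t*sqrt(t - 1)*log(t**2 + 1/2) - 32*sqrt(t - 1)*log(t**2 + 1/2) - 1)/(4*(t - 4)).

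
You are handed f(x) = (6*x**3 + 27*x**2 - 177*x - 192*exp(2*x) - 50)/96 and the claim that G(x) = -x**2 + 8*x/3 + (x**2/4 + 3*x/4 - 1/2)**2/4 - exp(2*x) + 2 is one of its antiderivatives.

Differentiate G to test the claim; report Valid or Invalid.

d/dx[G] = x**3/16 + 9*x**2/32 - 59*x/32 - 2*exp(2*x) + 119/48
d/dx[G] - f(x) = 3 != 0.

Invalid: d/dx[G] - f = 3, which is not 0.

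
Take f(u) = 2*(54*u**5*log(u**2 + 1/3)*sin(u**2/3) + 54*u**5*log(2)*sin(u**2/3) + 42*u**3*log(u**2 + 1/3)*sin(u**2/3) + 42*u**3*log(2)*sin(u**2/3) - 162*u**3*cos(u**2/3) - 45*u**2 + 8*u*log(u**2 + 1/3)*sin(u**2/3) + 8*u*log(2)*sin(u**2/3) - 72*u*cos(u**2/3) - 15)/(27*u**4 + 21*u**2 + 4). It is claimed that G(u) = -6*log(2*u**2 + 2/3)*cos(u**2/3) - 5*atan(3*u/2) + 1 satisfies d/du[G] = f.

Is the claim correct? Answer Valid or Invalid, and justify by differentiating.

Valid. The derivative of G reproduces f.

d/du[G] = (108*u**5*log(u**2 + 1/3)*sin(u**2/3) + 108*u**5*log(2)*sin(u**2/3) + 84*u**3*log(u**2 + 1/3)*sin(u**2/3) + 84*u**3*log(2)*sin(u**2/3) - 324*u**3*cos(u**2/3) - 90*u**2 + 16*u*log(u**2 + 1/3)*sin(u**2/3) + 16*u*log(2)*sin(u**2/3) - 144*u*cos(u**2/3) - 30)/(27*u**4 + 21*u**2 + 4)
This equals f(u) exactly, so the claim holds.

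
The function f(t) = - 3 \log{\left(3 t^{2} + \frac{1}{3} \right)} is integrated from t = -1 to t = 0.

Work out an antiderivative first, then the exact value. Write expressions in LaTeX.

Antiderivative: F(t) = - 3 t \log{\left(3 t^{2} + \frac{1}{3} \right)} + 6 t - 2 \operatorname{atan}{\left(3 t \right)}; value = - 3 \log{\left(\frac{10}{3} \right)} - 2 \operatorname{atan}{\left(3 \right)} + 6

Check any antiderivative F(t) by computing F'(t) and comparing it with f(t).
F(t) = - 3 t \log{\left(3 t^{2} + \frac{1}{3} \right)} + 6 t - 2 \operatorname{atan}{\left(3 t \right)} is an antiderivative of f.
Check: d/dt[- 3 t \log{\left(3 t^{2} + \frac{1}{3} \right)} + 6 t - 2 \operatorname{atan}{\left(3 t \right)}] = - 3 \log{\left(3 t^{2} + \frac{1}{3} \right)} = f(t).
F(0) = 0; F(-1) = -6 + 2 \operatorname{atan}{\left(3 \right)} + 3 \log{\left(\frac{10}{3} \right)}.
Integral = F(0) - F(-1) = - 3 \log{\left(\frac{10}{3} \right)} - 2 \operatorname{atan}{\left(3 \right)} + 6.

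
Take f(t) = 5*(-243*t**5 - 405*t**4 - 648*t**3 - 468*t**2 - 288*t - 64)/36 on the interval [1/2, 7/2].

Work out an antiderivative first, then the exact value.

The substitution u = 3*t**2/2 + t + 4/3 works: f is exactly (dF/du)*(du/dt) for that inner function.
F(t) = -45*t**6/8 - 45*t**5/4 - 45*t**4/2 - 65*t**3/3 - 20*t**2 - 80*t/9 is an antiderivative of f.
Check: d/dt[-45*t**6/8 - 45*t**5/4 - 45*t**4/2 - 65*t**3/3 - 20*t**2 - 80*t/9] = -135*t**5/4 - 225*t**4/4 - 90*t**3 - 65*t**2 - 40*t - 80/9, which equals f(t).
F(7/2) = -95986625/4608; F(1/2) = -64505/4608.
Integral = F(7/2) - F(1/2) = -3996755/192.

Antiderivative: F(t) = -45*t**6/8 - 45*t**5/4 - 45*t**4/2 - 65*t**3/3 - 20*t**2 - 80*t/9; value = -3996755/192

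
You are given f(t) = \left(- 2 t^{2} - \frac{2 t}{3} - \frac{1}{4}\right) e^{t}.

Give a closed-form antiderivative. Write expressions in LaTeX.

An antiderivative is F(t) = \frac{\left(- 24 t^{2} + 40 t - 43\right) e^{t}}{12}.

f has the shape u'v + uv' for u = - 2 t^{2} + \frac{10 t}{3} - \frac{43}{12} and v = e^{t} — it is the derivative of the product u*v.
Check: d/dt[\frac{\left(- 24 t^{2} + 40 t - 43\right) e^{t}}{12}] = - 2 t^{2} e^{t} - \frac{2 t e^{t}}{3} - \frac{e^{t}}{4}, which equals f(t).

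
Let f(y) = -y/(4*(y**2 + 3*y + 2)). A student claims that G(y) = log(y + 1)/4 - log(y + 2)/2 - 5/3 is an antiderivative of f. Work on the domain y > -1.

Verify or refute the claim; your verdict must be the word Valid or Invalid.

d/dy[G] = -y/(4*y**2 + 12*y + 8)
This equals f(y) exactly, so the claim holds.

Valid: G'(y) = f(y).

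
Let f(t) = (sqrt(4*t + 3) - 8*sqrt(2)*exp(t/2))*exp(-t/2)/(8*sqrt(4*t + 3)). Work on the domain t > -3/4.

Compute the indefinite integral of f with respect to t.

Check any antiderivative F(t) by computing F'(t) and comparing it with f(t).
Check: d/dt[-sqrt(2*t + 3/2) - exp(-t/2)/4] = (sqrt(4*t + 3) - 8*sqrt(2)*exp(t/2))*exp(-t/2)/(8*sqrt(4*t + 3)) = f(t).

F(t) = -sqrt(2*t + 3/2) - exp(-t/2)/4 + C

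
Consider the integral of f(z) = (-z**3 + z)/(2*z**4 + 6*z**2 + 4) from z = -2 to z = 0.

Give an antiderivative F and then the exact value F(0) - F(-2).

Antiderivative: F(z) = -(-2*log(3*z**2/2 + 3/2) + 3*log(3*z**2/2 + 3))/4; value = -log(15/2)/2 - 3*log(3)/4 + log(3/2)/2 + 3*log(9)/4

Since d/dz undoes antidifferentiation here, F'(z) = f(z) is required of F(z).
F(z) = -(-2*log(3*z**2/2 + 3/2) + 3*log(3*z**2/2 + 3))/4 is an antiderivative of f.
Check: d/dz[-(-2*log(3*z**2/2 + 3/2) + 3*log(3*z**2/2 + 3))/4] = (-z**3 + z)/(2*z**4 + 6*z**2 + 4) = f(z).
F(0) = -3*log(3)/4 + log(3/2)/2; F(-2) = -3*log(9)/4 + log(15/2)/2.
Integral = F(0) - F(-2) = -log(15/2)/2 - 3*log(3)/4 + log(3/2)/2 + 3*log(9)/4.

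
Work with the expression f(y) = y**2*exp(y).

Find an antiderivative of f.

An antiderivative is F(y) = y**2*exp(y) - 2*y*exp(y) + 2*exp(y).

f has the shape u'v + uv' for u = y**2 - 2*y + 2 and v = exp(y) — it is the derivative of the product u*v.
Check: d/dy[y**2*exp(y) - 2*y*exp(y) + 2*exp(y)] = y**2*exp(y) = f(y).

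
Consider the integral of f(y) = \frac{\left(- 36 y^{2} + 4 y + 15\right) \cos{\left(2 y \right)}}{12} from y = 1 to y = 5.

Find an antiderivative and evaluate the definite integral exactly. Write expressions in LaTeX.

Antiderivative: F(y) = \frac{- 36 y^{2} \sin{\left(2 y \right)} + 4 y \sin{\left(2 y \right)} - 36 y \cos{\left(2 y \right)} + 33 \sin{\left(2 y \right)} + 2 \cos{\left(2 y \right)}}{24}; value = \frac{17 \cos{\left(2 \right)}}{12} - \frac{\sin{\left(2 \right)}}{24} - \frac{89 \cos{\left(10 \right)}}{12} - \frac{847 \sin{\left(10 \right)}}{24}

A first test for any F(y): its y-derivative must equal f(y) identically.
F(y) = \frac{- 36 y^{2} \sin{\left(2 y \right)} + 4 y \sin{\left(2 y \right)} - 36 y \cos{\left(2 y \right)} + 33 \sin{\left(2 y \right)} + 2 \cos{\left(2 y \right)}}{24} is an antiderivative of f.
Check: d/dy[\frac{- 36 y^{2} \sin{\left(2 y \right)} + 4 y \sin{\left(2 y \right)} - 36 y \cos{\left(2 y \right)} + 33 \sin{\left(2 y \right)} + 2 \cos{\left(2 y \right)}}{24}] = - 3 y^{2} \cos{\left(2 y \right)} + \frac{y \cos{\left(2 y \right)}}{3} + \frac{5 \cos{\left(2 y \right)}}{4}, which equals f(y).
F(5) = - \frac{89 \cos{\left(10 \right)}}{12} - \frac{847 \sin{\left(10 \right)}}{24}; F(1) = \frac{\sin{\left(2 \right)}}{24} - \frac{17 \cos{\left(2 \right)}}{12}.
Integral = F(5) - F(1) = \frac{17 \cos{\left(2 \right)}}{12} - \frac{\sin{\left(2 \right)}}{24} - \frac{89 \cos{\left(10 \right)}}{12} - \frac{847 \sin{\left(10 \right)}}{24}.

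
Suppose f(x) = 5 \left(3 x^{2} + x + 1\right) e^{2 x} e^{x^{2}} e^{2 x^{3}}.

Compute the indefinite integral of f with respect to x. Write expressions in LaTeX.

F(x) = \frac{5 e^{2 x} e^{x^{2}} e^{2 x^{3}}}{2} + C

f matches the chain-rule pattern g'(h)*h' with inner function h(x) = 2 x^{3} + x^{2} + 2 x; substituting u = h(x) collapses the integral.
Check: d/dx[\frac{5 e^{2 x} e^{x^{2}} e^{2 x^{3}}}{2}] = 15 x^{2} e^{2 x} e^{x^{2}} e^{2 x^{3}} + 5 x e^{2 x} e^{x^{2}} e^{2 x^{3}} + 5 e^{2 x} e^{x^{2}} e^{2 x^{3}}, which equals f(x).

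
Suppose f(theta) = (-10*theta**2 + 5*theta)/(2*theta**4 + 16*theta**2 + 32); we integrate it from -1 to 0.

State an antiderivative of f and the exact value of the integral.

Since d/dtheta undoes antidifferentiation here, F'(theta) = f(theta) is required of F(theta).
F(theta) = 5*(2*theta - (theta**2 + 4)*atan(theta/2) - 1)/(4*(theta**2 + 4)) is an antiderivative of f.
Check: d/dtheta[5*(2*theta - (theta**2 + 4)*atan(theta/2) - 1)/(4*(theta**2 + 4))] = (-10*theta**2 + 5*theta)/(2*theta**4 + 16*theta**2 + 32) = f(theta).
F(0) = -5/16; F(-1) = -3/4 + 5*atan(1/2)/4.
Integral = F(0) - F(-1) = 7/16 - 5*atan(1/2)/4.

Antiderivative: F(theta) = 5*(2*theta - (theta**2 + 4)*atan(theta/2) - 1)/(4*(theta**2 + 4)); value = 7/16 - 5*atan(1/2)/4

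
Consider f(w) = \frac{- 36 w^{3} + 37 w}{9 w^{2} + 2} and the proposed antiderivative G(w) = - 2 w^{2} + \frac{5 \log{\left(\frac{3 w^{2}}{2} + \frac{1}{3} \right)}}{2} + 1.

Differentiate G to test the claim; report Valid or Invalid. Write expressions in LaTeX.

d/dw[G] = \frac{- 36 w^{3} + 37 w}{9 w^{2} + 2}
This equals f(w) exactly, so the claim holds.

Valid. The derivative of G reproduces f.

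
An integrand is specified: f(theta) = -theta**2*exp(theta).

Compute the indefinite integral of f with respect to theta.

F(theta) = (-theta**2 + 2*theta - 2)*exp(theta) + C

Recognize the product-rule pattern: f = u'v + uv' with u = -theta**2 + 2*theta - 2, v = exp(theta), so integration by parts undoes it.
Check: d/dtheta[(-theta**2 + 2*theta - 2)*exp(theta)] = -theta**2*exp(theta) = f(theta).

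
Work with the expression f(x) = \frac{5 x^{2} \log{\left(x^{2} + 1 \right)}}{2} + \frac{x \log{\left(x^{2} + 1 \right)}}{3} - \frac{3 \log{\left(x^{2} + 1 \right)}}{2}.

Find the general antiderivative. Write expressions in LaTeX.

F(x) = \frac{15 x^{3} \log{\left(x^{2} + 1 \right)} - 10 x^{3} + 3 x^{2} \log{\left(x^{2} + 1 \right)} - 3 x^{2} - 27 x \log{\left(x^{2} + 1 \right)} + 84 x + 3 \log{\left(x^{2} + 1 \right)} - 84 \operatorname{atan}{\left(x \right)}}{18} + C

Integrate term by term and add the pieces.
Check: d/dx[\frac{15 x^{3} \log{\left(x^{2} + 1 \right)} - 10 x^{3} + 3 x^{2} \log{\left(x^{2} + 1 \right)} - 3 x^{2} - 27 x \log{\left(x^{2} + 1 \right)} + 84 x + 3 \log{\left(x^{2} + 1 \right)} - 84 \operatorname{atan}{\left(x \right)}}{18}] = \frac{5 x^{2} \log{\left(x^{2} + 1 \right)}}{2} + \frac{x \log{\left(x^{2} + 1 \right)}}{3} - \frac{3 \log{\left(x^{2} + 1 \right)}}{2} = f(x).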